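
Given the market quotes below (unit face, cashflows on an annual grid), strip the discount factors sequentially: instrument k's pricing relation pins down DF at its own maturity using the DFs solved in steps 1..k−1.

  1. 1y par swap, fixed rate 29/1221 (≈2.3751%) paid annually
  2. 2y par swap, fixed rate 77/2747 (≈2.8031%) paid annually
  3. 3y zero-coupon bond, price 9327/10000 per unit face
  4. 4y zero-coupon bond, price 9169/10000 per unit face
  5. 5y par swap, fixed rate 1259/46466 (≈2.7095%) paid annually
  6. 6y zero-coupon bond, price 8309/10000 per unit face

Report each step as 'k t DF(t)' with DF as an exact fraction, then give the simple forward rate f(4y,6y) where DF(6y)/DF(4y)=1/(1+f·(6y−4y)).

1 1 1221/1250
2 2 9461/10000
3 3 9327/10000
4 4 9169/10000
5 5 8741/10000
6 6 8309/10000
f(4y,6y) = ((9169/10000)/(8309/10000) − 1)/(2) = 430/8309 ≈ 5.1751%

step 1 [1y] swap r/1=29/1221: DF=(1 − 29/1221·(0))/(1+29/1221) = 1221/1250 ≈ 0.976800
step 2 [2y] swap r/1=77/2747: DF=(1 − 77/2747·(0.976800))/(1+77/2747) = 9461/10000 ≈ 0.946100
step 3 [3y] zero: DF = P = 9327/10000 ≈ 0.932700
step 4 [4y] zero: DF = P = 9169/10000 ≈ 0.916900
step 5 [5y] swap r/1=1259/46466: DF=(1 − 1259/46466·(0.976800+0.946100+0.932700+0.916900))/(1+1259/46466) = 8741/10000 ≈ 0.874100
step 6 [6y] zero: DF = P = 8309/10000 ≈ 0.830900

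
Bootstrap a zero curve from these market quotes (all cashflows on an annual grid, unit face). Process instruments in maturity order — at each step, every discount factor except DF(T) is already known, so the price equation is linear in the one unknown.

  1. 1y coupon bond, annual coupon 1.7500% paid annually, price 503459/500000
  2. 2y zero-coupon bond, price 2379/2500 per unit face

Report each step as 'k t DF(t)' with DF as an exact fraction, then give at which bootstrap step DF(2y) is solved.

step 1 [1y] bond c/1=7/400: DF=(503459/500000 − 7/400·(0))/(1+7/400) = 1237/1250 ≈ 0.989600
step 2 [2y] zero: DF = P = 2379/2500 ≈ 0.951600

1 1 1237/1250
2 2 2379/2500
DF(2y) is solved at step 2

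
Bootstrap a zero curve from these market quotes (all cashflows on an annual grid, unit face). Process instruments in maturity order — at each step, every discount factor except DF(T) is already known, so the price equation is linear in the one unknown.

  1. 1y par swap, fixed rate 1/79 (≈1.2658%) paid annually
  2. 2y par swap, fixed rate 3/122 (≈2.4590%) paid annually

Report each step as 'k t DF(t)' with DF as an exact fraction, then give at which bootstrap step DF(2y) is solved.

1 1 79/80
2 2 9523/10000
DF(2y) is solved at step 2

step 1 [1y] swap r/1=1/79: DF=(1 − 1/79·(0))/(1+1/79) = 79/80 ≈ 0.987500
step 2 [2y] swap r/1=3/122: DF=(1 − 3/122·(0.987500))/(1+3/122) = 9523/10000 ≈ 0.952300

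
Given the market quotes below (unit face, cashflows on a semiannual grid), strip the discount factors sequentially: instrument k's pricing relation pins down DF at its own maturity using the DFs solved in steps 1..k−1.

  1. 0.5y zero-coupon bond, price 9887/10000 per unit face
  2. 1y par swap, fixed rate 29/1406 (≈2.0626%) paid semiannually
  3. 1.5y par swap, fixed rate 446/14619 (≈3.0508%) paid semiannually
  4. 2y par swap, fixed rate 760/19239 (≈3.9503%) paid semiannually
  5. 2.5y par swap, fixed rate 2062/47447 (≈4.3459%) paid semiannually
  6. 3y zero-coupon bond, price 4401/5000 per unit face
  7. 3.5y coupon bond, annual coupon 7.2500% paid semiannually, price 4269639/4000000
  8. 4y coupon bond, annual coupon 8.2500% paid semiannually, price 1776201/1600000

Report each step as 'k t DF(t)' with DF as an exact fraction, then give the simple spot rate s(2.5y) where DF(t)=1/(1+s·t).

step 1 [0.5y] zero: DF = P = 9887/10000 ≈ 0.988700
step 2 [1y] swap r/2=29/2812: DF=(1 − 29/2812·(0.988700))/(1+29/2812) = 9797/10000 ≈ 0.979700
step 3 [1.5y] swap r/2=223/14619: DF=(1 − 223/14619·(0.988700+0.979700))/(1+223/14619) = 4777/5000 ≈ 0.955400
step 4 [2y] swap r/2=380/19239: DF=(1 − 380/19239·(0.988700+0.979700+0.955400))/(1+380/19239) = 231/250 ≈ 0.924000
step 5 [2.5y] swap r/2=1031/47447: DF=(1 − 1031/47447·(0.988700+0.979700+0.955400+0.924000))/(1+1031/47447) = 8969/10000 ≈ 0.896900
step 6 [3y] zero: DF = P = 4401/5000 ≈ 0.880200
step 7 [3.5y] bond c/2=29/800: DF=(4269639/4000000 − 29/800·(0.988700+0.979700+0.955400+0.924000+0.896900+0.880200))/(1+29/800) = 8333/10000 ≈ 0.833300
step 8 [4y] bond c/2=33/800: DF=(1776201/1600000 − 33/800·(0.988700+0.979700+0.955400+0.924000+0.896900+0.880200+0.833300))/(1+33/800) = 8103/10000 ≈ 0.810300

1 1/2 9887/10000
2 1 9797/10000
3 3/2 4777/5000
4 2 231/250
5 5/2 8969/10000
6 3 4401/5000
7 7/2 8333/10000
8 4 8103/10000
s(2.5y) = (1/(8969/10000) − 1)/(5/2) = 2062/44845 ≈ 4.5981%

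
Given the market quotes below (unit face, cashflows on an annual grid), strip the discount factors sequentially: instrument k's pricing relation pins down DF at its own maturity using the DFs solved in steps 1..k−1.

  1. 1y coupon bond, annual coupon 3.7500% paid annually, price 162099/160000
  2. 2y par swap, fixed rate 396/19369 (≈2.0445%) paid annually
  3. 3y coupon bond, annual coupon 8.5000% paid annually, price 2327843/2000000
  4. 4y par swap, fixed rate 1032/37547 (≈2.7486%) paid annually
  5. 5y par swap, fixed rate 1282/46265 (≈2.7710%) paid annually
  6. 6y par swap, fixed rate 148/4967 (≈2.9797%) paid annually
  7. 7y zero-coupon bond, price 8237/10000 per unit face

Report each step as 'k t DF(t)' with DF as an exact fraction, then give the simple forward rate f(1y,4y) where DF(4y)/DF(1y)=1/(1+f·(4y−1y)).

1 1 1953/2000
2 2 2401/2500
3 3 921/1000
4 4 1121/1250
5 5 4359/5000
6 6 2093/2500
7 7 8237/10000
f(1y,4y) = ((1953/2000)/(1121/1250) − 1)/(3) = 797/26904 ≈ 2.9624%

step 1 [1y] bond c/1=3/80: DF=(162099/160000 − 3/80·(0))/(1+3/80) = 1953/2000 ≈ 0.976500
step 2 [2y] swap r/1=396/19369: DF=(1 − 396/19369·(0.976500))/(1+396/19369) = 2401/2500 ≈ 0.960400
step 3 [3y] bond c/1=17/200: DF=(2327843/2000000 − 17/200·(0.976500+0.960400))/(1+17/200) = 921/1000 ≈ 0.921000
step 4 [4y] swap r/1=1032/37547: DF=(1 − 1032/37547·(0.976500+0.960400+0.921000))/(1+1032/37547) = 1121/1250 ≈ 0.896800
step 5 [5y] swap r/1=1282/46265: DF=(1 − 1282/46265·(0.976500+0.960400+0.921000+0.896800))/(1+1282/46265) = 4359/5000 ≈ 0.871800
step 6 [6y] swap r/1=148/4967: DF=(1 − 148/4967·(0.976500+0.960400+0.921000+0.896800+0.871800))/(1+148/4967) = 2093/2500 ≈ 0.837200
step 7 [7y] zero: DF = P = 8237/10000 ≈ 0.823700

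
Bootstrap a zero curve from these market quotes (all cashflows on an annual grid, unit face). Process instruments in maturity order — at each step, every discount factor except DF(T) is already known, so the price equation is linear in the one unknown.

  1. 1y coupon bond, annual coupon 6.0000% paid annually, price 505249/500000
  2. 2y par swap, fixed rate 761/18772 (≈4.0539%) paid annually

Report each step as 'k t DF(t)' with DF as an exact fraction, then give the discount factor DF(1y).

1 1 9533/10000
2 2 9239/10000
DF(1y) = 9533/10000 ≈ 0.953300

step 1 [1y] bond c/1=3/50: DF=(505249/500000 − 3/50·(0))/(1+3/50) = 9533/10000 ≈ 0.953300
step 2 [2y] swap r/1=761/18772: DF=(1 − 761/18772·(0.953300))/(1+761/18772) = 9239/10000 ≈ 0.923900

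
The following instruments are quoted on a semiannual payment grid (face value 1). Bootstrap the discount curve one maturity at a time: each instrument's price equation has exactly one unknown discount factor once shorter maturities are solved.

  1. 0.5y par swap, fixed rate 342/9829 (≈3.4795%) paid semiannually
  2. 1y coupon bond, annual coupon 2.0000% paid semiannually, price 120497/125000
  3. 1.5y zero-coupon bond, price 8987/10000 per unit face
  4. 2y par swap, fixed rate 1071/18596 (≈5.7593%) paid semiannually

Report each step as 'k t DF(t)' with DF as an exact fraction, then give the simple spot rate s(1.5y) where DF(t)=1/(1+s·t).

step 1 [0.5y] swap r/2=171/9829: DF=(1 − 171/9829·(0))/(1+171/9829) = 9829/10000 ≈ 0.982900
step 2 [1y] bond c/2=1/100: DF=(120497/125000 − 1/100·(0.982900))/(1+1/100) = 9447/10000 ≈ 0.944700
step 3 [1.5y] zero: DF = P = 8987/10000 ≈ 0.898700
step 4 [2y] swap r/2=1071/37192: DF=(1 − 1071/37192·(0.982900+0.944700+0.898700))/(1+1071/37192) = 8929/10000 ≈ 0.892900

1 1/2 9829/10000
2 1 9447/10000
3 3/2 8987/10000
4 2 8929/10000
s(1.5y) = (1/(8987/10000) − 1)/(3/2) = 2026/26961 ≈ 7.5146%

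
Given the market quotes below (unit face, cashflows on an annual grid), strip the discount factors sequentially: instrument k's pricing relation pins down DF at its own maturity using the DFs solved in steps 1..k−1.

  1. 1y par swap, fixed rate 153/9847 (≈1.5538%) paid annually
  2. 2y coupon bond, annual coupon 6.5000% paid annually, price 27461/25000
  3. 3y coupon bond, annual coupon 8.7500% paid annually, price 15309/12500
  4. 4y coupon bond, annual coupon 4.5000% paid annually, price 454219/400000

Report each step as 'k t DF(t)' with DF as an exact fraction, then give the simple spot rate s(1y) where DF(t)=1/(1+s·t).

step 1 [1y] swap r/1=153/9847: DF=(1 − 153/9847·(0))/(1+153/9847) = 9847/10000 ≈ 0.984700
step 2 [2y] bond c/1=13/200: DF=(27461/25000 − 13/200·(0.984700))/(1+13/200) = 9713/10000 ≈ 0.971300
step 3 [3y] bond c/1=7/80: DF=(15309/12500 − 7/80·(0.984700+0.971300))/(1+7/80) = 1211/1250 ≈ 0.968800
step 4 [4y] bond c/1=9/200: DF=(454219/400000 − 9/200·(0.984700+0.971300+0.968800))/(1+9/200) = 9607/10000 ≈ 0.960700

1 1 9847/10000
2 2 9713/10000
3 3 1211/1250
4 4 9607/10000
s(1y) = (1/(9847/10000) − 1)/(1) = 153/9847 ≈ 1.5538%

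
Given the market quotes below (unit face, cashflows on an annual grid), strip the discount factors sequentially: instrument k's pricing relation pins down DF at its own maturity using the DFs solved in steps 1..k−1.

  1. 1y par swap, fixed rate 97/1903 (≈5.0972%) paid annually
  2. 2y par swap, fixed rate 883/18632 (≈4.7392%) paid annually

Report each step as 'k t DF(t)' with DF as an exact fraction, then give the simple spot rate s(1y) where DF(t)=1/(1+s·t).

1 1 1903/2000
2 2 9117/10000
s(1y) = (1/(1903/2000) − 1)/(1) = 97/1903 ≈ 5.0972%

step 1 [1y] swap r/1=97/1903: DF=(1 − 97/1903·(0))/(1+97/1903) = 1903/2000 ≈ 0.951500
step 2 [2y] swap r/1=883/18632: DF=(1 − 883/18632·(0.951500))/(1+883/18632) = 9117/10000 ≈ 0.911700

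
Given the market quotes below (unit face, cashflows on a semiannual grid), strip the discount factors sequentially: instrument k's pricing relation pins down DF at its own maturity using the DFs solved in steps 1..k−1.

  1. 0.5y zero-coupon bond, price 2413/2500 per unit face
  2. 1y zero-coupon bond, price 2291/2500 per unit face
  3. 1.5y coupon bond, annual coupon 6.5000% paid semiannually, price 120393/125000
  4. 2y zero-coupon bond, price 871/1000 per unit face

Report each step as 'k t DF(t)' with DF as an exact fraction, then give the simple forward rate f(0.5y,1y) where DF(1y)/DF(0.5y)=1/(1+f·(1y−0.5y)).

step 1 [0.5y] zero: DF = P = 2413/2500 ≈ 0.965200
step 2 [1y] zero: DF = P = 2291/2500 ≈ 0.916400
step 3 [1.5y] bond c/2=13/400: DF=(120393/125000 − 13/400·(0.965200+0.916400))/(1+13/400) = 546/625 ≈ 0.873600
step 4 [2y] zero: DF = P = 871/1000 ≈ 0.871000

1 1/2 2413/2500
2 1 2291/2500
3 3/2 546/625
4 2 871/1000
f(0.5y,1y) = ((2413/2500)/(2291/2500) − 1)/(1/2) = 244/2291 ≈ 10.6504%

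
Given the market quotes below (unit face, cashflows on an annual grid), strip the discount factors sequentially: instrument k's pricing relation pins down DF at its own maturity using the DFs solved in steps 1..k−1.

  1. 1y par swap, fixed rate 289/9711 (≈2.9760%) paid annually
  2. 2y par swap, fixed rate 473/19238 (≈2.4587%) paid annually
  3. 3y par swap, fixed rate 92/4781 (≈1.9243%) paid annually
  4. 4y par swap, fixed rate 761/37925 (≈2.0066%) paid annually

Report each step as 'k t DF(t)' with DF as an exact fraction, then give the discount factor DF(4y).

1 1 9711/10000
2 2 9527/10000
3 3 1181/1250
4 4 9239/10000
DF(4y) = 9239/10000 ≈ 0.923900

step 1 [1y] swap r/1=289/9711: DF=(1 − 289/9711·(0))/(1+289/9711) = 9711/10000 ≈ 0.971100
step 2 [2y] swap r/1=473/19238: DF=(1 − 473/19238·(0.971100))/(1+473/19238) = 9527/10000 ≈ 0.952700
step 3 [3y] swap r/1=92/4781: DF=(1 − 92/4781·(0.971100+0.952700))/(1+92/4781) = 1181/1250 ≈ 0.944800
step 4 [4y] swap r/1=761/37925: DF=(1 − 761/37925·(0.971100+0.952700+0.944800))/(1+761/37925) = 9239/10000 ≈ 0.923900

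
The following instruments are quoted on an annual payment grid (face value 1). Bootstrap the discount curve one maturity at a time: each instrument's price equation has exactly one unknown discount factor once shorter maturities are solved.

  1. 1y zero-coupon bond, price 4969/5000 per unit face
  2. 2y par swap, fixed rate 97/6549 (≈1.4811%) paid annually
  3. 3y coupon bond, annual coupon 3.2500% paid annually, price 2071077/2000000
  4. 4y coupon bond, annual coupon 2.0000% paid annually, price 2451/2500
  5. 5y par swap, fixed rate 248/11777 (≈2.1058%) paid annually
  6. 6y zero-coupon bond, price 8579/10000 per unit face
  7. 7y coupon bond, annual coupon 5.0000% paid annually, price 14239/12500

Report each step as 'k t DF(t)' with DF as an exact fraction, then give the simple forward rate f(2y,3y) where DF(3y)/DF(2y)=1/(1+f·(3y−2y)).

1 1 4969/5000
2 2 9709/10000
3 3 9411/10000
4 4 4521/5000
5 5 563/625
6 6 8579/10000
7 7 8197/10000
f(2y,3y) = ((9709/10000)/(9411/10000) − 1)/(1) = 298/9411 ≈ 3.1665%

step 1 [1y] zero: DF = P = 4969/5000 ≈ 0.993800
step 2 [2y] swap r/1=97/6549: DF=(1 − 97/6549·(0.993800))/(1+97/6549) = 9709/10000 ≈ 0.970900
step 3 [3y] bond c/1=13/400: DF=(2071077/2000000 − 13/400·(0.993800+0.970900))/(1+13/400) = 9411/10000 ≈ 0.941100
step 4 [4y] bond c/1=1/50: DF=(2451/2500 − 1/50·(0.993800+0.970900+0.941100))/(1+1/50) = 4521/5000 ≈ 0.904200
step 5 [5y] swap r/1=248/11777: DF=(1 − 248/11777·(0.993800+0.970900+0.941100+0.904200))/(1+248/11777) = 563/625 ≈ 0.900800
step 6 [6y] zero: DF = P = 8579/10000 ≈ 0.857900
step 7 [7y] bond c/1=1/20: DF=(14239/12500 − 1/20·(0.993800+0.970900+0.941100+0.904200+0.900800+0.857900))/(1+1/20) = 8197/10000 ≈ 0.819700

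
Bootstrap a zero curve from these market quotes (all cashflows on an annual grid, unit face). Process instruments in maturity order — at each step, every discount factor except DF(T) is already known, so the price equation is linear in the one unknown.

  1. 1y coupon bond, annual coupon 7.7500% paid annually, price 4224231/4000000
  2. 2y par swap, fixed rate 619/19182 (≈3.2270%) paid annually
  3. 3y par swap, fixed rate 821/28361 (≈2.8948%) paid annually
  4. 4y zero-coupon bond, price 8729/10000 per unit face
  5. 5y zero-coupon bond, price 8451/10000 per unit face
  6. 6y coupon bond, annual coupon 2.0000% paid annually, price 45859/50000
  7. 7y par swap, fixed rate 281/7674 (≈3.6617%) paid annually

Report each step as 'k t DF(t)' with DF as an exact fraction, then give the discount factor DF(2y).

step 1 [1y] bond c/1=31/400: DF=(4224231/4000000 − 31/400·(0))/(1+31/400) = 9801/10000 ≈ 0.980100
step 2 [2y] swap r/1=619/19182: DF=(1 − 619/19182·(0.980100))/(1+619/19182) = 9381/10000 ≈ 0.938100
step 3 [3y] swap r/1=821/28361: DF=(1 − 821/28361·(0.980100+0.938100))/(1+821/28361) = 9179/10000 ≈ 0.917900
step 4 [4y] zero: DF = P = 8729/10000 ≈ 0.872900
step 5 [5y] zero: DF = P = 8451/10000 ≈ 0.845100
step 6 [6y] bond c/1=1/50: DF=(45859/50000 − 1/50·(0.980100+0.938100+0.917900+0.872900+0.845100))/(1+1/50) = 8099/10000 ≈ 0.809900
step 7 [7y] swap r/1=281/7674: DF=(1 − 281/7674·(0.980100+0.938100+0.917900+0.872900+0.845100+0.809900))/(1+281/7674) = 969/1250 ≈ 0.775200

1 1 9801/10000
2 2 9381/10000
3 3 9179/10000
4 4 8729/10000
5 5 8451/10000
6 6 8099/10000
7 7 969/1250
DF(2y) = 9381/10000 ≈ 0.938100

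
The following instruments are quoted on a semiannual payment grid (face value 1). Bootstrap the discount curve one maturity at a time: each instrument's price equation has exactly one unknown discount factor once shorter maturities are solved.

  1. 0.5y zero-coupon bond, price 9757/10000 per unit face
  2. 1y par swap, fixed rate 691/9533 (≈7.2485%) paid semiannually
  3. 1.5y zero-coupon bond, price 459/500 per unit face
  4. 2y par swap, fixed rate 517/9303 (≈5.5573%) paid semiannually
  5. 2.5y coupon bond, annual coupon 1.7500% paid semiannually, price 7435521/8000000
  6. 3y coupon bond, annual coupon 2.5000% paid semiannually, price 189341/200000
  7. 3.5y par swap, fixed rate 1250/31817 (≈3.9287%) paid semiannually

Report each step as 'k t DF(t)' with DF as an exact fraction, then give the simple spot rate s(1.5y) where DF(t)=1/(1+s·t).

step 1 [0.5y] zero: DF = P = 9757/10000 ≈ 0.975700
step 2 [1y] swap r/2=691/19066: DF=(1 − 691/19066·(0.975700))/(1+691/19066) = 9309/10000 ≈ 0.930900
step 3 [1.5y] zero: DF = P = 459/500 ≈ 0.918000
step 4 [2y] swap r/2=517/18606: DF=(1 − 517/18606·(0.975700+0.930900+0.918000))/(1+517/18606) = 4483/5000 ≈ 0.896600
step 5 [2.5y] bond c/2=7/800: DF=(7435521/8000000 − 7/800·(0.975700+0.930900+0.918000+0.896600))/(1+7/800) = 8891/10000 ≈ 0.889100
step 6 [3y] bond c/2=1/80: DF=(189341/200000 − 1/80·(0.975700+0.930900+0.918000+0.896600+0.889100))/(1+1/80) = 8781/10000 ≈ 0.878100
step 7 [3.5y] swap r/2=625/31817: DF=(1 − 625/31817·(0.975700+0.930900+0.918000+0.896600+0.889100+0.878100))/(1+625/31817) = 7/8 ≈ 0.875000

1 1/2 9757/10000
2 1 9309/10000
3 3/2 459/500
4 2 4483/5000
5 5/2 8891/10000
6 3 8781/10000
7 7/2 7/8
s(1.5y) = (1/(459/500) − 1)/(3/2) = 82/1377 ≈ 5.9550%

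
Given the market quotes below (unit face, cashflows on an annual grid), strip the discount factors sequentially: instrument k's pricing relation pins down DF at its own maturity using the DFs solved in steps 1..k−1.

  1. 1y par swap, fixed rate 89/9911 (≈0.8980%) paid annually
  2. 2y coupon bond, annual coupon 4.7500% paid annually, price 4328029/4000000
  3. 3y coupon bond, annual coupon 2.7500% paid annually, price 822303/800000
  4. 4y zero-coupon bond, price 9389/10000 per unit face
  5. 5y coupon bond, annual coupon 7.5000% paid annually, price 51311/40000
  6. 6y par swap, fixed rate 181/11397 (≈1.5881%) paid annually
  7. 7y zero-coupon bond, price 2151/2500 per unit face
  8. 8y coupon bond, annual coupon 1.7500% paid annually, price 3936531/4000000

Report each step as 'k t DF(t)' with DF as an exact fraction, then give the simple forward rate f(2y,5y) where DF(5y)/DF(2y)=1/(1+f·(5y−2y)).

1 1 9911/10000
2 2 247/250
3 3 4737/5000
4 4 9389/10000
5 5 2309/2500
6 6 1819/2000
7 7 2151/2500
8 8 534/625
f(2y,5y) = ((247/250)/(2309/2500) − 1)/(3) = 161/6927 ≈ 2.3242%

step 1 [1y] swap r/1=89/9911: DF=(1 − 89/9911·(0))/(1+89/9911) = 9911/10000 ≈ 0.991100
step 2 [2y] bond c/1=19/400: DF=(4328029/4000000 − 19/400·(0.991100))/(1+19/400) = 247/250 ≈ 0.988000
step 3 [3y] bond c/1=11/400: DF=(822303/800000 − 11/400·(0.991100+0.988000))/(1+11/400) = 4737/5000 ≈ 0.947400
step 4 [4y] zero: DF = P = 9389/10000 ≈ 0.938900
step 5 [5y] bond c/1=3/40: DF=(51311/40000 − 3/40·(0.991100+0.988000+0.947400+0.938900))/(1+3/40) = 2309/2500 ≈ 0.923600
step 6 [6y] swap r/1=181/11397: DF=(1 − 181/11397·(0.991100+0.988000+0.947400+0.938900+0.923600))/(1+181/11397) = 1819/2000 ≈ 0.909500
step 7 [7y] zero: DF = P = 2151/2500 ≈ 0.860400
step 8 [8y] bond c/1=7/400: DF=(3936531/4000000 − 7/400·(0.991100+0.988000+0.947400+0.938900+0.923600+0.909500+0.860400))/(1+7/400) = 534/625 ≈ 0.854400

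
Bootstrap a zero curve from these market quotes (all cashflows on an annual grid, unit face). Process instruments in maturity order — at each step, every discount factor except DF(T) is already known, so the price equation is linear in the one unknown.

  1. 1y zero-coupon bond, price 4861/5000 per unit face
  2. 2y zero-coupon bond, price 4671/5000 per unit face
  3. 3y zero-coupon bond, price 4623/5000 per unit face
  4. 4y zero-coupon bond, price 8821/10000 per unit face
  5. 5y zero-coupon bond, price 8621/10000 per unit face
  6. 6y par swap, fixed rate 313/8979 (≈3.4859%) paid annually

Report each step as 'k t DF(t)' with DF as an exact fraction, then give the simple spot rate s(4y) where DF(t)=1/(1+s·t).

1 1 4861/5000
2 2 4671/5000
3 3 4623/5000
4 4 8821/10000
5 5 8621/10000
6 6 4061/5000
s(4y) = (1/(8821/10000) − 1)/(4) = 1179/35284 ≈ 3.3415%

step 1 [1y] zero: DF = P = 4861/5000 ≈ 0.972200
step 2 [2y] zero: DF = P = 4671/5000 ≈ 0.934200
step 3 [3y] zero: DF = P = 4623/5000 ≈ 0.924600
step 4 [4y] zero: DF = P = 8821/10000 ≈ 0.882100
step 5 [5y] zero: DF = P = 8621/10000 ≈ 0.862100
step 6 [6y] swap r/1=313/8979: DF=(1 − 313/8979·(0.972200+0.934200+0.924600+0.882100+0.862100))/(1+313/8979) = 4061/5000 ≈ 0.812200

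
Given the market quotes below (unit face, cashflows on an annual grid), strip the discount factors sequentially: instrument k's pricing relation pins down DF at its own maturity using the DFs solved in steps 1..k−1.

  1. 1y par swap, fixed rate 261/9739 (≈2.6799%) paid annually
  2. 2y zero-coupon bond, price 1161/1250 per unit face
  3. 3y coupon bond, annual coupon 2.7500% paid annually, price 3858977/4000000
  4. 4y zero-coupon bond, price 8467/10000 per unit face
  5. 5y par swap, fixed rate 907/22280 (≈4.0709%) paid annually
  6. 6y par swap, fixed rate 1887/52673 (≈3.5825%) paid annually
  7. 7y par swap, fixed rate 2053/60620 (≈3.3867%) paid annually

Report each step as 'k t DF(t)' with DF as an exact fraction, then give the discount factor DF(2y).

1 1 9739/10000
2 2 1161/1250
3 3 111/125
4 4 8467/10000
5 5 4093/5000
6 6 8113/10000
7 7 7947/10000
DF(2y) = 1161/1250 ≈ 0.928800

step 1 [1y] swap r/1=261/9739: DF=(1 − 261/9739·(0))/(1+261/9739) = 9739/10000 ≈ 0.973900
step 2 [2y] zero: DF = P = 1161/1250 ≈ 0.928800
step 3 [3y] bond c/1=11/400: DF=(3858977/4000000 − 11/400·(0.973900+0.928800))/(1+11/400) = 111/125 ≈ 0.888000
step 4 [4y] zero: DF = P = 8467/10000 ≈ 0.846700
step 5 [5y] swap r/1=907/22280: DF=(1 − 907/22280·(0.973900+0.928800+0.888000+0.846700))/(1+907/22280) = 4093/5000 ≈ 0.818600
step 6 [6y] swap r/1=1887/52673: DF=(1 − 1887/52673·(0.973900+0.928800+0.888000+0.846700+0.818600))/(1+1887/52673) = 8113/10000 ≈ 0.811300
step 7 [7y] swap r/1=2053/60620: DF=(1 − 2053/60620·(0.973900+0.928800+0.888000+0.846700+0.818600+0.811300))/(1+2053/60620) = 7947/10000 ≈ 0.794700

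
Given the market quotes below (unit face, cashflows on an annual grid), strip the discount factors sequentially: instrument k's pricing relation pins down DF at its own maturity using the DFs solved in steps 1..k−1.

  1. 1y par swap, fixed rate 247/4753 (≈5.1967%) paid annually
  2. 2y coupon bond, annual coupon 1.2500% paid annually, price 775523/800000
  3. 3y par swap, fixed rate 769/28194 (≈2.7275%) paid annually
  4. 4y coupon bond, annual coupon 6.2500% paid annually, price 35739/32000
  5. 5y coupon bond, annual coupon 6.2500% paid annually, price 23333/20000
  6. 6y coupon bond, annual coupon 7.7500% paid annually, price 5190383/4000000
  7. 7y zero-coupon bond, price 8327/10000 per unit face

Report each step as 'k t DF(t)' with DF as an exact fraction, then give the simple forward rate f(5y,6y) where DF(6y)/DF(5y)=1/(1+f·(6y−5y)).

1 1 4753/5000
2 2 9457/10000
3 3 9231/10000
4 4 8853/10000
5 5 8801/10000
6 6 1749/2000
7 7 8327/10000
f(5y,6y) = ((8801/10000)/(1749/2000) − 1)/(1) = 56/8745 ≈ 0.6404%

step 1 [1y] swap r/1=247/4753: DF=(1 − 247/4753·(0))/(1+247/4753) = 4753/5000 ≈ 0.950600
step 2 [2y] bond c/1=1/80: DF=(775523/800000 − 1/80·(0.950600))/(1+1/80) = 9457/10000 ≈ 0.945700
step 3 [3y] swap r/1=769/28194: DF=(1 − 769/28194·(0.950600+0.945700))/(1+769/28194) = 9231/10000 ≈ 0.923100
step 4 [4y] bond c/1=1/16: DF=(35739/32000 − 1/16·(0.950600+0.945700+0.923100))/(1+1/16) = 8853/10000 ≈ 0.885300
step 5 [5y] bond c/1=1/16: DF=(23333/20000 − 1/16·(0.950600+0.945700+0.923100+0.885300))/(1+1/16) = 8801/10000 ≈ 0.880100
step 6 [6y] bond c/1=31/400: DF=(5190383/4000000 − 31/400·(0.950600+0.945700+0.923100+0.885300+0.880100))/(1+31/400) = 1749/2000 ≈ 0.874500
step 7 [7y] zero: DF = P = 8327/10000 ≈ 0.832700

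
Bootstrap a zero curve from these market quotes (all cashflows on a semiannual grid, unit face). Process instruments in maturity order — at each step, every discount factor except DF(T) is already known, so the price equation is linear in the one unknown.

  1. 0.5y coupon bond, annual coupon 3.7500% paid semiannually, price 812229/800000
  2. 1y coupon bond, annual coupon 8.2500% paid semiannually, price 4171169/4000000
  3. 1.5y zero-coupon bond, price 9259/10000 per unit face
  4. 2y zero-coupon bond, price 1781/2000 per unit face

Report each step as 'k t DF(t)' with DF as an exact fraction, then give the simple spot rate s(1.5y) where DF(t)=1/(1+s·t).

step 1 [0.5y] bond c/2=3/160: DF=(812229/800000 − 3/160·(0))/(1+3/160) = 4983/5000 ≈ 0.996600
step 2 [1y] bond c/2=33/800: DF=(4171169/4000000 − 33/800·(0.996600))/(1+33/800) = 481/500 ≈ 0.962000
step 3 [1.5y] zero: DF = P = 9259/10000 ≈ 0.925900
step 4 [2y] zero: DF = P = 1781/2000 ≈ 0.890500

1 1/2 4983/5000
2 1 481/500
3 3/2 9259/10000
4 2 1781/2000
s(1.5y) = (1/(9259/10000) − 1)/(3/2) = 494/9259 ≈ 5.3353%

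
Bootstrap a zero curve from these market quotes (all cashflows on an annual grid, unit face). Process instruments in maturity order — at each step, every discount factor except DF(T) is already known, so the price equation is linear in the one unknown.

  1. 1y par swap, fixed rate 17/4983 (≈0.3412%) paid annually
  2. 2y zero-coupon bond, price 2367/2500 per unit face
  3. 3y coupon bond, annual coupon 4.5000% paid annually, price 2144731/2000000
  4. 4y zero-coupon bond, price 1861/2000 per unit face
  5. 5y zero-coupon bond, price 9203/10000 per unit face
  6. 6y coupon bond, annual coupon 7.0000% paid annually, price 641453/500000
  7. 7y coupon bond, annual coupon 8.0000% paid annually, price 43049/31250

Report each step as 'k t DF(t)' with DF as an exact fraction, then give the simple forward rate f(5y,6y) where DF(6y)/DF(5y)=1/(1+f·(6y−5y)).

1 1 4983/5000
2 2 2367/2500
3 3 377/400
4 4 1861/2000
5 5 9203/10000
6 6 8891/10000
7 7 2147/2500
f(5y,6y) = ((9203/10000)/(8891/10000) − 1)/(1) = 312/8891 ≈ 3.5092%

step 1 [1y] swap r/1=17/4983: DF=(1 − 17/4983·(0))/(1+17/4983) = 4983/5000 ≈ 0.996600
step 2 [2y] zero: DF = P = 2367/2500 ≈ 0.946800
step 3 [3y] bond c/1=9/200: DF=(2144731/2000000 − 9/200·(0.996600+0.946800))/(1+9/200) = 377/400 ≈ 0.942500
step 4 [4y] zero: DF = P = 1861/2000 ≈ 0.930500
step 5 [5y] zero: DF = P = 9203/10000 ≈ 0.920300
step 6 [6y] bond c/1=7/100: DF=(641453/500000 − 7/100·(0.996600+0.946800+0.942500+0.930500+0.920300))/(1+7/100) = 8891/10000 ≈ 0.889100
step 7 [7y] bond c/1=2/25: DF=(43049/31250 − 2/25·(0.996600+0.946800+0.942500+0.930500+0.920300+0.889100))/(1+2/25) = 2147/2500 ≈ 0.858800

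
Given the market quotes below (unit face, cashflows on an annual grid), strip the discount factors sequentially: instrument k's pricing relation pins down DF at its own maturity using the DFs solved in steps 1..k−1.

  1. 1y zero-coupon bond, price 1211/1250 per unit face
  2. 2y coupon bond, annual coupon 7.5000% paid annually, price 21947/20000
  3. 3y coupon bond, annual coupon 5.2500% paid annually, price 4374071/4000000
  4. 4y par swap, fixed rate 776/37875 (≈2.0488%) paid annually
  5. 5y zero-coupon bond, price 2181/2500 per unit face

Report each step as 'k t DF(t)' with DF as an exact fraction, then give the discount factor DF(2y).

step 1 [1y] zero: DF = P = 1211/1250 ≈ 0.968800
step 2 [2y] bond c/1=3/40: DF=(21947/20000 − 3/40·(0.968800))/(1+3/40) = 2383/2500 ≈ 0.953200
step 3 [3y] bond c/1=21/400: DF=(4374071/4000000 − 21/400·(0.968800+0.953200))/(1+21/400) = 9431/10000 ≈ 0.943100
step 4 [4y] swap r/1=776/37875: DF=(1 − 776/37875·(0.968800+0.953200+0.943100))/(1+776/37875) = 1153/1250 ≈ 0.922400
step 5 [5y] zero: DF = P = 2181/2500 ≈ 0.872400

1 1 1211/1250
2 2 2383/2500
3 3 9431/10000
4 4 1153/1250
5 5 2181/2500
DF(2y) = 2383/2500 ≈ 0.953200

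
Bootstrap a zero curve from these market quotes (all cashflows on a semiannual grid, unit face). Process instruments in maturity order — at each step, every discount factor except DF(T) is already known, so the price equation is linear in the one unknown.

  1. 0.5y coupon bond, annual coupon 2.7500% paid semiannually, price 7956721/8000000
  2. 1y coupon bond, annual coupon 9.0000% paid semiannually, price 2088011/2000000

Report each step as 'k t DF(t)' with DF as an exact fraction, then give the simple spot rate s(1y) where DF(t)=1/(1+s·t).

step 1 [0.5y] bond c/2=11/800: DF=(7956721/8000000 − 11/800·(0))/(1+11/800) = 9811/10000 ≈ 0.981100
step 2 [1y] bond c/2=9/200: DF=(2088011/2000000 − 9/200·(0.981100))/(1+9/200) = 598/625 ≈ 0.956800

1 1/2 9811/10000
2 1 598/625
s(1y) = (1/(598/625) − 1)/(1) = 27/598 ≈ 4.5151%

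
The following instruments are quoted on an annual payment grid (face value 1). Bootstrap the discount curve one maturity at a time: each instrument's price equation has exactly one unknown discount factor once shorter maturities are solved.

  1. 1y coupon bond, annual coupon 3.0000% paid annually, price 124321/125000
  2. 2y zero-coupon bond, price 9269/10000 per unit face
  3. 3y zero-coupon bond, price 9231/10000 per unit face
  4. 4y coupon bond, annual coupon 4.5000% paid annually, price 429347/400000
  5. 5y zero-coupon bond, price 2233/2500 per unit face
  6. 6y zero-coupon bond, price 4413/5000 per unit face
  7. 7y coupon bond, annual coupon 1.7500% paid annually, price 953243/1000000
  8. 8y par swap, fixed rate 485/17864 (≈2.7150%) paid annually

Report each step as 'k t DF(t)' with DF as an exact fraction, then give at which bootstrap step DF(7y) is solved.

1 1 1207/1250
2 2 9269/10000
3 3 9231/10000
4 4 9059/10000
5 5 2233/2500
6 6 4413/5000
7 7 8423/10000
8 8 403/500
DF(7y) is solved at step 7

step 1 [1y] bond c/1=3/100: DF=(124321/125000 − 3/100·(0))/(1+3/100) = 1207/1250 ≈ 0.965600
step 2 [2y] zero: DF = P = 9269/10000 ≈ 0.926900
step 3 [3y] zero: DF = P = 9231/10000 ≈ 0.923100
step 4 [4y] bond c/1=9/200: DF=(429347/400000 − 9/200·(0.965600+0.926900+0.923100))/(1+9/200) = 9059/10000 ≈ 0.905900
step 5 [5y] zero: DF = P = 2233/2500 ≈ 0.893200
step 6 [6y] zero: DF = P = 4413/5000 ≈ 0.882600
step 7 [7y] bond c/1=7/400: DF=(953243/1000000 − 7/400·(0.965600+0.926900+0.923100+0.905900+0.893200+0.882600))/(1+7/400) = 8423/10000 ≈ 0.842300
step 8 [8y] swap r/1=485/17864: DF=(1 − 485/17864·(0.965600+0.926900+0.923100+0.905900+0.893200+0.882600+0.842300))/(1+485/17864) = 403/500 ≈ 0.806000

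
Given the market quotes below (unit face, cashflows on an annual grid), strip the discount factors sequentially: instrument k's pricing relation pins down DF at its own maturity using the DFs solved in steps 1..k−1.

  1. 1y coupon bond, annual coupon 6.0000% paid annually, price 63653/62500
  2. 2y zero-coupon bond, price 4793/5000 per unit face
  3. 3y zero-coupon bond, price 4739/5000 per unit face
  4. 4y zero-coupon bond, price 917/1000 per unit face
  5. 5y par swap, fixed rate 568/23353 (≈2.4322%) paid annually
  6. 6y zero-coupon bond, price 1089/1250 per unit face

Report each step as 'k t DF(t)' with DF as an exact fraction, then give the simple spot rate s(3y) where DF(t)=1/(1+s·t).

step 1 [1y] bond c/1=3/50: DF=(63653/62500 − 3/50·(0))/(1+3/50) = 1201/1250 ≈ 0.960800
step 2 [2y] zero: DF = P = 4793/5000 ≈ 0.958600
step 3 [3y] zero: DF = P = 4739/5000 ≈ 0.947800
step 4 [4y] zero: DF = P = 917/1000 ≈ 0.917000
step 5 [5y] swap r/1=568/23353: DF=(1 − 568/23353·(0.960800+0.958600+0.947800+0.917000))/(1+568/23353) = 554/625 ≈ 0.886400
step 6 [6y] zero: DF = P = 1089/1250 ≈ 0.871200

1 1 1201/1250
2 2 4793/5000
3 3 4739/5000
4 4 917/1000
5 5 554/625
6 6 1089/1250
s(3y) = (1/(4739/5000) − 1)/(3) = 87/4739 ≈ 1.8358%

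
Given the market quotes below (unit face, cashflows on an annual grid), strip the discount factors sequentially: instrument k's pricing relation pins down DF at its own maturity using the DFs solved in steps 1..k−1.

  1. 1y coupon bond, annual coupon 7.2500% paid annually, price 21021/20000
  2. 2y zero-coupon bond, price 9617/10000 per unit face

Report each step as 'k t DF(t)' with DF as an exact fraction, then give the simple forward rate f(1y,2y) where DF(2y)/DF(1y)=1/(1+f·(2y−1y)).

step 1 [1y] bond c/1=29/400: DF=(21021/20000 − 29/400·(0))/(1+29/400) = 49/50 ≈ 0.980000
step 2 [2y] zero: DF = P = 9617/10000 ≈ 0.961700

1 1 49/50
2 2 9617/10000
f(1y,2y) = ((49/50)/(9617/10000) − 1)/(1) = 183/9617 ≈ 1.9029%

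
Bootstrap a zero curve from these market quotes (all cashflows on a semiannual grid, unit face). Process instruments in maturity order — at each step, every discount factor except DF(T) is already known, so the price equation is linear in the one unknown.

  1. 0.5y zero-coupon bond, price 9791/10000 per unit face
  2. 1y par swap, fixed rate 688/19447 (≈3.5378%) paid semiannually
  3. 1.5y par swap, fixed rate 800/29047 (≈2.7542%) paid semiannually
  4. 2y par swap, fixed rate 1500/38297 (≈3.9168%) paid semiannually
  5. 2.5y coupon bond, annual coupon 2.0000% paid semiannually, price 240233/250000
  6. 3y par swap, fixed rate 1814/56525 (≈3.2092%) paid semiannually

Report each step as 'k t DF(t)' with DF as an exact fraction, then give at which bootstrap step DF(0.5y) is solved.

1 1/2 9791/10000
2 1 1207/1250
3 3/2 24/25
4 2 37/40
5 5/2 1827/2000
6 3 9093/10000
DF(0.5y) is solved at step 1

step 1 [0.5y] zero: DF = P = 9791/10000 ≈ 0.979100
step 2 [1y] swap r/2=344/19447: DF=(1 − 344/19447·(0.979100))/(1+344/19447) = 1207/1250 ≈ 0.965600
step 3 [1.5y] swap r/2=400/29047: DF=(1 − 400/29047·(0.979100+0.965600))/(1+400/29047) = 24/25 ≈ 0.960000
step 4 [2y] swap r/2=750/38297: DF=(1 − 750/38297·(0.979100+0.965600+0.960000))/(1+750/38297) = 37/40 ≈ 0.925000
step 5 [2.5y] bond c/2=1/100: DF=(240233/250000 − 1/100·(0.979100+0.965600+0.960000+0.925000))/(1+1/100) = 1827/2000 ≈ 0.913500
step 6 [3y] swap r/2=907/56525: DF=(1 − 907/56525·(0.979100+0.965600+0.960000+0.925000+0.913500))/(1+907/56525) = 9093/10000 ≈ 0.909300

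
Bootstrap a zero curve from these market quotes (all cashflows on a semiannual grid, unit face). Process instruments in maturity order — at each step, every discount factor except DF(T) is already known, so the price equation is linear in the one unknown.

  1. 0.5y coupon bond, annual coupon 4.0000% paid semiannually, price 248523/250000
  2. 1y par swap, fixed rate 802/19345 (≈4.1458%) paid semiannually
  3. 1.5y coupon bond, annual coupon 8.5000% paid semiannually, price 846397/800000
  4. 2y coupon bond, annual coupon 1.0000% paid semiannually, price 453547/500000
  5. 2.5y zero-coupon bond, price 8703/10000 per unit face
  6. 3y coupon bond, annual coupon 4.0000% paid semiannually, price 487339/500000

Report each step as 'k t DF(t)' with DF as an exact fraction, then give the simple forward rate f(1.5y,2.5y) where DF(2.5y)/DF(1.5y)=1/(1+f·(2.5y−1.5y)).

1 1/2 4873/5000
2 1 9599/10000
3 3/2 117/125
4 2 8883/10000
5 5/2 8703/10000
6 3 1081/1250
f(1.5y,2.5y) = ((117/125)/(8703/10000) − 1)/(1) = 73/967 ≈ 7.5491%

step 1 [0.5y] bond c/2=1/50: DF=(248523/250000 − 1/50·(0))/(1+1/50) = 4873/5000 ≈ 0.974600
step 2 [1y] swap r/2=401/19345: DF=(1 − 401/19345·(0.974600))/(1+401/19345) = 9599/10000 ≈ 0.959900
step 3 [1.5y] bond c/2=17/400: DF=(846397/800000 − 17/400·(0.974600+0.959900))/(1+17/400) = 117/125 ≈ 0.936000
step 4 [2y] bond c/2=1/200: DF=(453547/500000 − 1/200·(0.974600+0.959900+0.936000))/(1+1/200) = 8883/10000 ≈ 0.888300
step 5 [2.5y] zero: DF = P = 8703/10000 ≈ 0.870300
step 6 [3y] bond c/2=1/50: DF=(487339/500000 − 1/50·(0.974600+0.959900+0.936000+0.888300+0.870300))/(1+1/50) = 1081/1250 ≈ 0.864800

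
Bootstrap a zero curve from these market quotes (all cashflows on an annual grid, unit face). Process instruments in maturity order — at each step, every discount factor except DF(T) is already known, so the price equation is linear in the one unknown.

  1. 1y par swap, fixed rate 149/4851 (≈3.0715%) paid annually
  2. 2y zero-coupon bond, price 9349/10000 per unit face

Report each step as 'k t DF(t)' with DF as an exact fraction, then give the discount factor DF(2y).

1 1 4851/5000
2 2 9349/10000
DF(2y) = 9349/10000 ≈ 0.934900

step 1 [1y] swap r/1=149/4851: DF=(1 − 149/4851·(0))/(1+149/4851) = 4851/5000 ≈ 0.970200
step 2 [2y] zero: DF = P = 9349/10000 ≈ 0.934900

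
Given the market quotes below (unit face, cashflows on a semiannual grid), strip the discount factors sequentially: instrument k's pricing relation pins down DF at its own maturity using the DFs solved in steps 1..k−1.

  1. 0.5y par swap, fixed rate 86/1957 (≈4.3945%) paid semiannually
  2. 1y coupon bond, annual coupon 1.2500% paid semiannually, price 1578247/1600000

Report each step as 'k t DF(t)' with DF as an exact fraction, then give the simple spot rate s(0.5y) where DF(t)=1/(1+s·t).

step 1 [0.5y] swap r/2=43/1957: DF=(1 − 43/1957·(0))/(1+43/1957) = 1957/2000 ≈ 0.978500
step 2 [1y] bond c/2=1/160: DF=(1578247/1600000 − 1/160·(0.978500))/(1+1/160) = 4871/5000 ≈ 0.974200

1 1/2 1957/2000
2 1 4871/5000
s(0.5y) = (1/(1957/2000) − 1)/(1/2) = 86/1957 ≈ 4.3945%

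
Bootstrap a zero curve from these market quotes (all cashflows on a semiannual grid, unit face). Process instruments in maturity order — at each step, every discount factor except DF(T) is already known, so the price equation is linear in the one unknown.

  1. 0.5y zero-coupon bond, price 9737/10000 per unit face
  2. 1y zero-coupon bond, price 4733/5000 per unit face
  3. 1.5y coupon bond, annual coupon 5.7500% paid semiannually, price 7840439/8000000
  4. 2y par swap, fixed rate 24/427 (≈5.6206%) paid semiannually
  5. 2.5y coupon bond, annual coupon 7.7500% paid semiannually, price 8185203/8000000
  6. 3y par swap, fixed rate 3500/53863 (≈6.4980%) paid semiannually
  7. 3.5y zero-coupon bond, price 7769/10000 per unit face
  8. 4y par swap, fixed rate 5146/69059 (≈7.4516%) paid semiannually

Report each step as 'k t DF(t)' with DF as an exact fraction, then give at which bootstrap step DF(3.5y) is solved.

step 1 [0.5y] zero: DF = P = 9737/10000 ≈ 0.973700
step 2 [1y] zero: DF = P = 4733/5000 ≈ 0.946600
step 3 [1.5y] bond c/2=23/800: DF=(7840439/8000000 − 23/800·(0.973700+0.946600))/(1+23/800) = 899/1000 ≈ 0.899000
step 4 [2y] swap r/2=12/427: DF=(1 − 12/427·(0.973700+0.946600+0.899000))/(1+12/427) = 2239/2500 ≈ 0.895600
step 5 [2.5y] bond c/2=31/800: DF=(8185203/8000000 − 31/800·(0.973700+0.946600+0.899000+0.895600))/(1+31/800) = 529/625 ≈ 0.846400
step 6 [3y] swap r/2=1750/53863: DF=(1 − 1750/53863·(0.973700+0.946600+0.899000+0.895600+0.846400))/(1+1750/53863) = 33/40 ≈ 0.825000
step 7 [3.5y] zero: DF = P = 7769/10000 ≈ 0.776900
step 8 [4y] swap r/2=2573/69059: DF=(1 − 2573/69059·(0.973700+0.946600+0.899000+0.895600+0.846400+0.825000+0.776900))/(1+2573/69059) = 7427/10000 ≈ 0.742700

1 1/2 9737/10000
2 1 4733/5000
3 3/2 899/1000
4 2 2239/2500
5 5/2 529/625
6 3 33/40
7 7/2 7769/10000
8 4 7427/10000
DF(3.5y) is solved at step 7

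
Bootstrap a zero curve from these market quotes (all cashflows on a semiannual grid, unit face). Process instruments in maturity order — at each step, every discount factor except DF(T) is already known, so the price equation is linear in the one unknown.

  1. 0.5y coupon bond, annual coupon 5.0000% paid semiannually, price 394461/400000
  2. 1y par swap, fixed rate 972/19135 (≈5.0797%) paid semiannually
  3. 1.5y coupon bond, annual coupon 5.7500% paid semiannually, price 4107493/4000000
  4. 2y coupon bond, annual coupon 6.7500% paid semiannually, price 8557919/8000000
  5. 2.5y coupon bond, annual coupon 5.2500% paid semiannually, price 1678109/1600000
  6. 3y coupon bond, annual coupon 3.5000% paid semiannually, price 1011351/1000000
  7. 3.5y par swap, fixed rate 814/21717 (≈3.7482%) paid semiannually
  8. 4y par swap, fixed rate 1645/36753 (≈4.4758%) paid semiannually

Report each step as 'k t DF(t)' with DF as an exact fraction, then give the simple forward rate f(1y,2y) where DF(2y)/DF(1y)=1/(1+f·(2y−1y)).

1 1/2 9621/10000
2 1 4757/5000
3 3/2 9447/10000
4 2 1883/2000
5 5/2 578/625
6 3 9127/10000
7 7/2 8779/10000
8 4 1671/2000
f(1y,2y) = ((4757/5000)/(1883/2000) − 1)/(1) = 99/9415 ≈ 1.0515%

step 1 [0.5y] bond c/2=1/40: DF=(394461/400000 − 1/40·(0))/(1+1/40) = 9621/10000 ≈ 0.962100
step 2 [1y] swap r/2=486/19135: DF=(1 − 486/19135·(0.962100))/(1+486/19135) = 4757/5000 ≈ 0.951400
step 3 [1.5y] bond c/2=23/800: DF=(4107493/4000000 − 23/800·(0.962100+0.951400))/(1+23/800) = 9447/10000 ≈ 0.944700
step 4 [2y] bond c/2=27/800: DF=(8557919/8000000 − 27/800·(0.962100+0.951400+0.944700))/(1+27/800) = 1883/2000 ≈ 0.941500
step 5 [2.5y] bond c/2=21/800: DF=(1678109/1600000 − 21/800·(0.962100+0.951400+0.944700+0.941500))/(1+21/800) = 578/625 ≈ 0.924800
step 6 [3y] bond c/2=7/400: DF=(1011351/1000000 − 7/400·(0.962100+0.951400+0.944700+0.941500+0.924800))/(1+7/400) = 9127/10000 ≈ 0.912700
step 7 [3.5y] swap r/2=407/21717: DF=(1 − 407/21717·(0.962100+0.951400+0.944700+0.941500+0.924800+0.912700))/(1+407/21717) = 8779/10000 ≈ 0.877900
step 8 [4y] swap r/2=1645/73506: DF=(1 − 1645/73506·(0.962100+0.951400+0.944700+0.941500+0.924800+0.912700+0.877900))/(1+1645/73506) = 1671/2000 ≈ 0.835500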